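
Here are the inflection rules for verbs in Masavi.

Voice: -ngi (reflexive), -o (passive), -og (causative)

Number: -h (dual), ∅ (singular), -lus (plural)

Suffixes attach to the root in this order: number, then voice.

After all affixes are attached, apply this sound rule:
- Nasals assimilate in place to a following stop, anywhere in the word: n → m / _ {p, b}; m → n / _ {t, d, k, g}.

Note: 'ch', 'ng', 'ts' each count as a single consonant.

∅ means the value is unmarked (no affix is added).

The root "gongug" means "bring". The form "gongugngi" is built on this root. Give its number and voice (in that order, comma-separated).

singular, reflexive

Segment: gongug-ngi.
number: ∅ → singular.
voice: -ngi → reflexive.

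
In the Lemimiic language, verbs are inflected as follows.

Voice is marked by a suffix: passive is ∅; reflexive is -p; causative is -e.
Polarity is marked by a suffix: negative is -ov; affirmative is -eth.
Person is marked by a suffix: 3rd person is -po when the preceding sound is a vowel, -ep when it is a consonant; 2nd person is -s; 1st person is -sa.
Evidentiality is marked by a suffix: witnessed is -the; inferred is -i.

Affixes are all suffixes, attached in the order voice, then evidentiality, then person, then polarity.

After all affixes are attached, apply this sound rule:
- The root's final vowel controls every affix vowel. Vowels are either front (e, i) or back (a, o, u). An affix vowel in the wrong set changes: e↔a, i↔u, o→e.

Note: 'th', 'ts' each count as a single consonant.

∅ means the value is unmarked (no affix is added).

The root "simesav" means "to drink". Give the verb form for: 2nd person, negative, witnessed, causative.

simesavathasov

Attach voice causative -e → simesave.
Attach evidentiality witnessed -the → simesavethe.
Attach person 2nd person -s → simesavethes.
Attach polarity negative -ov → simesavethesov.
Apply vowel harmony: simesavethesov → simesavathasov.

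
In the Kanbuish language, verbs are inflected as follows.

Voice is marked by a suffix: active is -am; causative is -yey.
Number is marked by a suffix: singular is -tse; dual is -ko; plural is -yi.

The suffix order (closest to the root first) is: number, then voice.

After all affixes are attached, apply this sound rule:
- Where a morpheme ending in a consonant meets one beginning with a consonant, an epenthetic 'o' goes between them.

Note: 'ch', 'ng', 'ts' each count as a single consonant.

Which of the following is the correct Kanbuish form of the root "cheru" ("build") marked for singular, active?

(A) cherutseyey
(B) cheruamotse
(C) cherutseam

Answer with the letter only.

C

Attach number singular -tse → cherutse.
Attach voice active -am → cherutseam.
Epenthesis: no change.
So the correct form is cherutseam, option (C).
(B) cheruamotse is wrong: it has the affixes in the wrong order.
(A) cherutseyey is wrong: it uses causative instead of active for voice.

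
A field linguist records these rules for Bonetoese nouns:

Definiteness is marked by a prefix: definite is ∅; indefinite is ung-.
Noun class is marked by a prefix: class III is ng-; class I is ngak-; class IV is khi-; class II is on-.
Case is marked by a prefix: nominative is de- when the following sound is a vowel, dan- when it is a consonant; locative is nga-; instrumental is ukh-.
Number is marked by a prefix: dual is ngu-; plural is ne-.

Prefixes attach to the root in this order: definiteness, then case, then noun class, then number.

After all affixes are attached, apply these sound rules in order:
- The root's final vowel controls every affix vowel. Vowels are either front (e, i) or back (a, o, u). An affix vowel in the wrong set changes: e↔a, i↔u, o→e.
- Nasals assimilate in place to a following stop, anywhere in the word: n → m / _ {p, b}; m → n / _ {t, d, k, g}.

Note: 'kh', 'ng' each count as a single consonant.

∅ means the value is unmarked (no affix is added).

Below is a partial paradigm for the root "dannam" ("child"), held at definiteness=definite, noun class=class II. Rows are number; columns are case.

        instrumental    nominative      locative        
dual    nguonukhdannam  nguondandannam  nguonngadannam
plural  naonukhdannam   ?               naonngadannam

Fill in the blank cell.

naondandannam

definiteness = definite: zero marking, form stays dannam.
Attach case nominative dan- (before consonant 'd') → dandannam.
Attach noun class class II on- → ondandannam.
Attach number plural ne- → neondandannam.
Apply vowel harmony: neondandannam → naondandannam.
Nasal assimilation: no change.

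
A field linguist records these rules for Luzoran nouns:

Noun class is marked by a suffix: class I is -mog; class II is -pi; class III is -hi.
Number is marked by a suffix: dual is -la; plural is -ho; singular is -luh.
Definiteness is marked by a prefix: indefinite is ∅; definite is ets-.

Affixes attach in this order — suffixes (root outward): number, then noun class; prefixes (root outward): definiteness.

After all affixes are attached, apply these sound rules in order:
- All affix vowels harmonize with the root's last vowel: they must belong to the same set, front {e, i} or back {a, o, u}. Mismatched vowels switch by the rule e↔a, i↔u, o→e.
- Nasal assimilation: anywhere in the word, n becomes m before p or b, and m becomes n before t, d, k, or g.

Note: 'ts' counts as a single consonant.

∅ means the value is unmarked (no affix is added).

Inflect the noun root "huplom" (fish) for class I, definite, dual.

Attach definiteness definite ets- → etshuplom.
Attach number dual -la → etshuplomla.
Attach noun class class I -mog → etshuplomlamog.
Apply vowel harmony: etshuplomlamog → atshuplomlamog.
Nasal assimilation: no change.

atshuplomlamog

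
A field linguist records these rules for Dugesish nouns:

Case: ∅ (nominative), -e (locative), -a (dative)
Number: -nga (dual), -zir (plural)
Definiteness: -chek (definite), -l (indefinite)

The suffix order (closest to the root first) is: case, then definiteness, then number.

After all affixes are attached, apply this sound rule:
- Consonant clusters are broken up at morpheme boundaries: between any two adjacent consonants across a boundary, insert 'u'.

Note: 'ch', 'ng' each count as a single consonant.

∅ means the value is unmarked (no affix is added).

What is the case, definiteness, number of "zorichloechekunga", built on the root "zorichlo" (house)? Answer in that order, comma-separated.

locative, definite, dual

Segment: zorichlo-e-chek-nga.
case: -e → locative.
definiteness: -chek → definite.
number: -nga → dual.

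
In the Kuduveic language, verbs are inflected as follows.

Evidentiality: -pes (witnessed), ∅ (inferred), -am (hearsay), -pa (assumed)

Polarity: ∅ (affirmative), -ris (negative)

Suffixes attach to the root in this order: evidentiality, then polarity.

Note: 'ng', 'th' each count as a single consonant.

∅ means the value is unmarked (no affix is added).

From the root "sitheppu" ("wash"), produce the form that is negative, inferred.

evidentiality = inferred: zero marking, form stays sitheppu.
Attach polarity negative -ris → sitheppuris.

sitheppuris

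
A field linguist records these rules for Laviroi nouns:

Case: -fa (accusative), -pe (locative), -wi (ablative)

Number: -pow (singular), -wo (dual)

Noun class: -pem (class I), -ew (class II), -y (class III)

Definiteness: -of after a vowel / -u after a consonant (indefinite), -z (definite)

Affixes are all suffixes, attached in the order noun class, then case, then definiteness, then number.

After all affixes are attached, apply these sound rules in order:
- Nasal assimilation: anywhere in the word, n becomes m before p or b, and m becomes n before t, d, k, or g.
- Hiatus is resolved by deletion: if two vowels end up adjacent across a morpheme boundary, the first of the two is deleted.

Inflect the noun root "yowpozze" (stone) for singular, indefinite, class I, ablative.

yowpozzepemwofpow

Attach noun class class I -pem → yowpozzepem.
Attach case ablative -wi → yowpozzepemwi.
Attach definiteness indefinite -of (after vowel 'i') → yowpozzepemwiof.
Attach number singular -pow → yowpozzepemwiofpow.
Nasal assimilation: no change.
Apply vowel deletion: yowpozzepemwiofpow → yowpozzepemwofpow.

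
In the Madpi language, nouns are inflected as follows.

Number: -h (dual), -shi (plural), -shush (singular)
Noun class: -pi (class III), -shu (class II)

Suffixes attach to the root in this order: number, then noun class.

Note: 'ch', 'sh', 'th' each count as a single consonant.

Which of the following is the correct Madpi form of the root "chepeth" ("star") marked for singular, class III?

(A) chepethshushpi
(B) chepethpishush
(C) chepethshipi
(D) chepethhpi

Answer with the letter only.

Attach number singular -shush → chepethshush.
Attach noun class class III -pi → chepethshushpi.
So the correct form is chepethshushpi, option (A).
(D) chepethhpi is wrong: it uses dual instead of singular for number.
(C) chepethshipi is wrong: it uses plural instead of singular for number.
(B) chepethpishush is wrong: it has the affixes in the wrong order.

A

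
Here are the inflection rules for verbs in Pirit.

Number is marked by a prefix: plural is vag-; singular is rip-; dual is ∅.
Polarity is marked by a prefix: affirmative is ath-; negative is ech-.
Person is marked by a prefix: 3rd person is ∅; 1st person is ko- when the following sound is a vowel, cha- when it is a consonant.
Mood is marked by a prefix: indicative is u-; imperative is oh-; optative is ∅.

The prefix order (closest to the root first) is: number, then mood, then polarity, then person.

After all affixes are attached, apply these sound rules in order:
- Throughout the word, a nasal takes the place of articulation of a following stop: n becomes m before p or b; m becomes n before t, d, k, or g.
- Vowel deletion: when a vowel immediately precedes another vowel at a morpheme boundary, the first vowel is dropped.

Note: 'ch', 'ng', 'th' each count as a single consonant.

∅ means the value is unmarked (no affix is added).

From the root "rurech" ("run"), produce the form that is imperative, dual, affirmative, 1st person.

number = dual: zero marking, form stays rurech.
Attach mood imperative oh- → ohrurech.
Attach polarity affirmative ath- → athohrurech.
Attach person 1st person ko- (before vowel 'a') → koathohrurech.
Nasal assimilation: no change.
Apply vowel deletion: koathohrurech → kathohrurech.

kathohrurech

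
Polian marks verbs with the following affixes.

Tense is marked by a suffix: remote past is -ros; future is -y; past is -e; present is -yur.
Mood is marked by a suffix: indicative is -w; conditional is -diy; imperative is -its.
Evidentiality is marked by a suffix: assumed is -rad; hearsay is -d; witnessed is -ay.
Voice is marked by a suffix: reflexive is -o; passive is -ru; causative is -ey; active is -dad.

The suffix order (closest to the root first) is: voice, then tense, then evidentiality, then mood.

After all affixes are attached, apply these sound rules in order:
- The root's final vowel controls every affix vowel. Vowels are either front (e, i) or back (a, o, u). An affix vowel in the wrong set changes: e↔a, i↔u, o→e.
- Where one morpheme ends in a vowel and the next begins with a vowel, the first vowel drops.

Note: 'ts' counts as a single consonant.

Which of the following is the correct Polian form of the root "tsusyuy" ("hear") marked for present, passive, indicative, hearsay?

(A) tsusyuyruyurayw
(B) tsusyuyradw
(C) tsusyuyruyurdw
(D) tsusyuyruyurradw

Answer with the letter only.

Attach voice passive -ru → tsusyuyru.
Attach tense present -yur → tsusyuyruyur.
Attach evidentiality hearsay -d → tsusyuyruyurd.
Attach mood indicative -w → tsusyuyruyurdw.
Vowel harmony: no change.
Vowel deletion: no change.
So the correct form is tsusyuyruyurdw, option (C).
(D) tsusyuyruyurradw is wrong: it uses assumed instead of hearsay for evidentiality.
(A) tsusyuyruyurayw is wrong: it uses witnessed instead of hearsay for evidentiality.
(B) tsusyuyradw is wrong: it uses past instead of present for tense.

C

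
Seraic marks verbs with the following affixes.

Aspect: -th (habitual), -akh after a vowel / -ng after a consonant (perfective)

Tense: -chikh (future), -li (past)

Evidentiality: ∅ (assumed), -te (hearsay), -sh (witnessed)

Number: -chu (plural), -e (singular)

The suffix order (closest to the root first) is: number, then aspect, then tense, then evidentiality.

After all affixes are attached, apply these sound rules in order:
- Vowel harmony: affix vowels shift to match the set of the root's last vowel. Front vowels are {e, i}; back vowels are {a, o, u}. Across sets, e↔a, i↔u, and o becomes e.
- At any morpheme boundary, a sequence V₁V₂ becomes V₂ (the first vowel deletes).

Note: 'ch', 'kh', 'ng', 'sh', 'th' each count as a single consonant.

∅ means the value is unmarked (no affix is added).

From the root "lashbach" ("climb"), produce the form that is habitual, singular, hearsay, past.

Attach number singular -e → lashbache.
Attach aspect habitual -th → lashbacheth.
Attach tense past -li → lashbachethli.
Attach evidentiality hearsay -te → lashbachethlite.
Apply vowel harmony: lashbachethlite → lashbachathluta.
Vowel deletion: no change.

lashbachathluta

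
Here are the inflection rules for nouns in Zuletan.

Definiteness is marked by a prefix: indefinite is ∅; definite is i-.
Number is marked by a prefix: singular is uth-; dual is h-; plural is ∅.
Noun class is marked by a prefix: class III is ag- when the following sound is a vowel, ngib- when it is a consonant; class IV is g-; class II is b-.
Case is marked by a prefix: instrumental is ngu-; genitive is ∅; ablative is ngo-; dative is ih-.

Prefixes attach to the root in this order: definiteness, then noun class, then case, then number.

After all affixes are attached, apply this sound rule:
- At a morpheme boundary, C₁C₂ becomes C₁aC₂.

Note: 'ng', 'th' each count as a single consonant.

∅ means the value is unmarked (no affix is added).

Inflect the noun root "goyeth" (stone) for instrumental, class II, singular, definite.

uthangubigoyeth

Attach definiteness definite i- → igoyeth.
Attach noun class class II b- → bigoyeth.
Attach case instrumental ngu- → ngubigoyeth.
Attach number singular uth- → uthngubigoyeth.
Apply epenthesis: uthngubigoyeth → uthangubigoyeth.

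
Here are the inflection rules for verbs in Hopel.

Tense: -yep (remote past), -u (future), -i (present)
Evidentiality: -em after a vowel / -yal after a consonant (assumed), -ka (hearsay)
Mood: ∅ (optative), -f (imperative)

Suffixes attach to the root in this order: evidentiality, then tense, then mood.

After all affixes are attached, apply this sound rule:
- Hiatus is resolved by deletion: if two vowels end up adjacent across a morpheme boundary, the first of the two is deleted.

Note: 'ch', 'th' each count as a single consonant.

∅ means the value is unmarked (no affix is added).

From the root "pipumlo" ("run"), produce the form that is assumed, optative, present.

Attach evidentiality assumed -em (after vowel 'o') → pipumloem.
Attach tense present -i → pipumloemi.
mood = optative: zero marking, form stays pipumloemi.
Apply vowel deletion: pipumloemi → pipumlemi.

pipumlemi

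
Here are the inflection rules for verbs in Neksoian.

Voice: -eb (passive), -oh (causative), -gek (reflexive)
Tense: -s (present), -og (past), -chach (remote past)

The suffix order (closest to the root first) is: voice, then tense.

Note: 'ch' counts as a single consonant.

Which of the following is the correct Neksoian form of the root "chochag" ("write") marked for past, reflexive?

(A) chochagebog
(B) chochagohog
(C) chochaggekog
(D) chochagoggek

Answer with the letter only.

Attach voice reflexive -gek → chochaggek.
Attach tense past -og → chochaggekog.
So the correct form is chochaggekog, option (C).
(D) chochagoggek is wrong: it has the affixes in the wrong order.
(B) chochagohog is wrong: it uses causative instead of reflexive for voice.
(A) chochagebog is wrong: it uses passive instead of reflexive for voice.

C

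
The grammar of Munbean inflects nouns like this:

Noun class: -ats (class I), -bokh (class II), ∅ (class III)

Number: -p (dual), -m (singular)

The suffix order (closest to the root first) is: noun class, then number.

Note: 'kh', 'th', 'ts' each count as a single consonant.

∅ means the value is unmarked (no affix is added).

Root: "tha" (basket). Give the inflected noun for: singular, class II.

Attach noun class class II -bokh → thabokh.
Attach number singular -m → thabokhm.

thabokhm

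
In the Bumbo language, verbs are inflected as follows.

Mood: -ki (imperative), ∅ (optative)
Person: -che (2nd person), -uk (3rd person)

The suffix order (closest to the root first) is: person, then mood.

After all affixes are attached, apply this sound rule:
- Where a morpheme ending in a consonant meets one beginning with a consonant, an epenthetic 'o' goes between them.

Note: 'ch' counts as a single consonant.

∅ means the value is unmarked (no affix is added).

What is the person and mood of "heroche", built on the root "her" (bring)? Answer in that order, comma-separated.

2nd person, optative

Segment: her-che.
person: -che → 2nd person.
mood: ∅ → optative.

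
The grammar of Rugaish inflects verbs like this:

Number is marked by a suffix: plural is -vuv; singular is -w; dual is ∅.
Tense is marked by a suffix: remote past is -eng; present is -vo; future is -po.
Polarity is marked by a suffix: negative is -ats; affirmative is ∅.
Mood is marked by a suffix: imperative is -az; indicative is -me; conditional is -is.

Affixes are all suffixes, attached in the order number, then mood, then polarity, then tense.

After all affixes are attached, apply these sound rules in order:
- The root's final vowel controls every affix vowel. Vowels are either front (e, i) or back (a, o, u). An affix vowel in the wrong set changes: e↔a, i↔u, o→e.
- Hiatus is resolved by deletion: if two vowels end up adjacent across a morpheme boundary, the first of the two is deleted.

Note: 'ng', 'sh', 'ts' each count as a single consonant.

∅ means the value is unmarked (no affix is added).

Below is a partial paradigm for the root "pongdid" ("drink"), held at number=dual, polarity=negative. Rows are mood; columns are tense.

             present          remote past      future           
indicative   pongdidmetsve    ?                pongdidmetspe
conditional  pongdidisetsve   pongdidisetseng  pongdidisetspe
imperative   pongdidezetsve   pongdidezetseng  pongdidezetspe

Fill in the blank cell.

number = dual: zero marking, form stays pongdid.
Attach mood indicative -me → pongdidme.
Attach polarity negative -ats → pongdidmeats.
Attach tense remote past -eng → pongdidmeatseng.
Apply vowel harmony: pongdidmeatseng → pongdidmeetseng.
Apply vowel deletion: pongdidmeetseng → pongdidmetseng.

pongdidmetseng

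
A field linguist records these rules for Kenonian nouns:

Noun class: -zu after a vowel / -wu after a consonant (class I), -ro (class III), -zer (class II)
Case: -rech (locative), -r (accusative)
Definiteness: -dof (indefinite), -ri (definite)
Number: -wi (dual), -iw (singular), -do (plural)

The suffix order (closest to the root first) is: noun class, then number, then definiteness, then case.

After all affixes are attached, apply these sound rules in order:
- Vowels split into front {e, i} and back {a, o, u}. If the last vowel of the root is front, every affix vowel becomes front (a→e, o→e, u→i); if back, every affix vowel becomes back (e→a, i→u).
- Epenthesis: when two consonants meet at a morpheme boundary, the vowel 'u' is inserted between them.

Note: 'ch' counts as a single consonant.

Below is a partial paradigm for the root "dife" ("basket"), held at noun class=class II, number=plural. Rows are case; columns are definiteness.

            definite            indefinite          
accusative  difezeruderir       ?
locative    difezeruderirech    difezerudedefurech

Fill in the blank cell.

difezerudedefur

Attach noun class class II -zer → difezer.
Attach number plural -do → difezerdo.
Attach definiteness indefinite -dof → difezerdodof.
Attach case accusative -r → difezerdodofr.
Apply vowel harmony: difezerdodofr → difezerdedefr.
Apply epenthesis: difezerdedefr → difezerudedefur.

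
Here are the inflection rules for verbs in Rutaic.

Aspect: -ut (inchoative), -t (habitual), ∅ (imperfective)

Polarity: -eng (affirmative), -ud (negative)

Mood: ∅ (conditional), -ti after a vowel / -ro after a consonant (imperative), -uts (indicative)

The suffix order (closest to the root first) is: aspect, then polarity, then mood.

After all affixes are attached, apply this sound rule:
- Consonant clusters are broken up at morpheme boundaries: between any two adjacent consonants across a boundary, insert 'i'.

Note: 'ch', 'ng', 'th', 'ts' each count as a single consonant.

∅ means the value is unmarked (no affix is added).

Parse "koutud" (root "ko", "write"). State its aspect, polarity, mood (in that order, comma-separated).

Segment: ko-ut-ud.
aspect: -ut → inchoative.
polarity: -ud → negative.
mood: ∅ → conditional.

inchoative, negative, conditional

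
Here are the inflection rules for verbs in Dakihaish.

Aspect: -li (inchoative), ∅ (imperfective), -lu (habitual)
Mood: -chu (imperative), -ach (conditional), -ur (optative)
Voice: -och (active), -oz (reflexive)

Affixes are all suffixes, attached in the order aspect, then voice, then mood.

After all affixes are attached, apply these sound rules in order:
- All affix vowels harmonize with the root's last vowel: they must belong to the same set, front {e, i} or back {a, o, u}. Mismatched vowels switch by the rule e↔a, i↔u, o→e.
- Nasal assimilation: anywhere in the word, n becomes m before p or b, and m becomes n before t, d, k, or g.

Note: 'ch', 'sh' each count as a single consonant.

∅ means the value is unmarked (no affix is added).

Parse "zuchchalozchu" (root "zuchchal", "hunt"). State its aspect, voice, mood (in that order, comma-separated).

imperfective, reflexive, imperative

Segment: zuchchal-oz-chu.
aspect: ∅ → imperfective.
voice: -oz → reflexive.
mood: -chu → imperative.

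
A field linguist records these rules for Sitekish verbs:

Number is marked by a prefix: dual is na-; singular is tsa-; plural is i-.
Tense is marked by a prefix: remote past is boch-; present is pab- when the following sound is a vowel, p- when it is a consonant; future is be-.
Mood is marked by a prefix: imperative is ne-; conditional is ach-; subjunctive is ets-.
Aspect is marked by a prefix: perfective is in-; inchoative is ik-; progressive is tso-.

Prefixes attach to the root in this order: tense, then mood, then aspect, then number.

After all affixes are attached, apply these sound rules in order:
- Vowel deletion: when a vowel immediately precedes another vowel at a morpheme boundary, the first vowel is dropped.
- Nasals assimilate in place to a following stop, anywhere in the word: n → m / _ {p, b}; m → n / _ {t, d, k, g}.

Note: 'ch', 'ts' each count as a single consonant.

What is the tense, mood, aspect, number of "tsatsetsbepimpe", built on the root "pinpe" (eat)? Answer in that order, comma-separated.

future, subjunctive, progressive, singular

Segment: tsa-tso-ets-be-pinpe.
tense: be- → future.
mood: ets- → subjunctive.
aspect: tso- → progressive.
number: tsa- → singular.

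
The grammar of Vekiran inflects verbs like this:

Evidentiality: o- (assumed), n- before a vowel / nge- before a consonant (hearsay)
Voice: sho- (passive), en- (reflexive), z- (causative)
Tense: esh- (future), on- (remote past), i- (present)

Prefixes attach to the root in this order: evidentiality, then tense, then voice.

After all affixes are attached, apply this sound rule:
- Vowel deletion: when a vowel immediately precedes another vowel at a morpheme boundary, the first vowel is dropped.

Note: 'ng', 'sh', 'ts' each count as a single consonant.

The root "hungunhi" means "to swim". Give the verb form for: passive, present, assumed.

Attach evidentiality assumed o- → ohungunhi.
Attach tense present i- → iohungunhi.
Attach voice passive sho- → shoiohungunhi.
Apply vowel deletion: shoiohungunhi → shohungunhi.

shohungunhi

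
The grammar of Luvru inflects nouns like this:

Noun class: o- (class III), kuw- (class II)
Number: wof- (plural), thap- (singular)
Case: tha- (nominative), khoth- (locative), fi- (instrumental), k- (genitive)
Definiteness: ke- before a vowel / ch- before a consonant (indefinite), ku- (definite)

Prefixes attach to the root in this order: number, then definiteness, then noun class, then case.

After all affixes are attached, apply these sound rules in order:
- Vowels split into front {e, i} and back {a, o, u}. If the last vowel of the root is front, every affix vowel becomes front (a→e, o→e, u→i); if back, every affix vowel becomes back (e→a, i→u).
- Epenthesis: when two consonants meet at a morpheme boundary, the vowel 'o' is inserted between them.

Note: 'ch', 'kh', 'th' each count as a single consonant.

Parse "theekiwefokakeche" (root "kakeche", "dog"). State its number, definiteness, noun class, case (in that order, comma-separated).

Segment: tha-o-ku-wof-kakeche.
number: wof- → plural.
definiteness: ku- → definite.
noun class: o- → class III.
case: tha- → nominative.

plural, definite, class III, nominative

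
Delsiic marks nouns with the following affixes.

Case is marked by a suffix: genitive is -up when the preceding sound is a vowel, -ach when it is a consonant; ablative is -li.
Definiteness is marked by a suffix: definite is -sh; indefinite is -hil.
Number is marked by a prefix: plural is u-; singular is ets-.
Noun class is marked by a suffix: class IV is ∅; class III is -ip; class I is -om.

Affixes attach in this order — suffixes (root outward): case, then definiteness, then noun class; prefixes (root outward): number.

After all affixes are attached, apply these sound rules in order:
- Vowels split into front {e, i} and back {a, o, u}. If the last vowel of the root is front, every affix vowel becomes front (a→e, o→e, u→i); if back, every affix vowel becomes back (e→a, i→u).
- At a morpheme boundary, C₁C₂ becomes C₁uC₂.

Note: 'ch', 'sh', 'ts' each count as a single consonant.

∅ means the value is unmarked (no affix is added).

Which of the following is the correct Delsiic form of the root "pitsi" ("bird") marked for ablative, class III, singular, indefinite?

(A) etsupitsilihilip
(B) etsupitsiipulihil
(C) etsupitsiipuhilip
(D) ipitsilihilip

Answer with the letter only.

A

Attach number singular ets- → etspitsi.
Attach case ablative -li → etspitsili.
Attach definiteness indefinite -hil → etspitsilihil.
Attach noun class class III -ip → etspitsilihilip.
Vowel harmony: no change.
Apply epenthesis: etspitsilihilip → etsupitsilihilip.
So the correct form is etsupitsilihilip, option (A).
(D) ipitsilihilip is wrong: it uses plural instead of singular for number.
(B) etsupitsiipulihil is wrong: it has the affixes in the wrong order.
(C) etsupitsiipuhilip is wrong: it uses genitive instead of ablative for case.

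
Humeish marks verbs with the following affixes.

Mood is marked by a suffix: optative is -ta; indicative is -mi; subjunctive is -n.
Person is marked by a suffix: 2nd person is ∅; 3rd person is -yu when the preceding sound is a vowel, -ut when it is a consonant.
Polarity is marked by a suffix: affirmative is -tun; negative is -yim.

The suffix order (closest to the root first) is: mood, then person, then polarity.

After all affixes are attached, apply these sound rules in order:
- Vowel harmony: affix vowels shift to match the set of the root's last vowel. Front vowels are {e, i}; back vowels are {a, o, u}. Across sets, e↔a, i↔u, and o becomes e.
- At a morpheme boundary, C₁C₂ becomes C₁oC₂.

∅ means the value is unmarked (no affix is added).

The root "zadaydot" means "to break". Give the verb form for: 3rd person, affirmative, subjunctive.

Attach mood subjunctive -n → zadaydotn.
Attach person 3rd person -ut (after consonant 'n') → zadaydotnut.
Attach polarity affirmative -tun → zadaydotnuttun.
Vowel harmony: no change.
Apply epenthesis: zadaydotnuttun → zadaydotonutotun.

zadaydotonutotun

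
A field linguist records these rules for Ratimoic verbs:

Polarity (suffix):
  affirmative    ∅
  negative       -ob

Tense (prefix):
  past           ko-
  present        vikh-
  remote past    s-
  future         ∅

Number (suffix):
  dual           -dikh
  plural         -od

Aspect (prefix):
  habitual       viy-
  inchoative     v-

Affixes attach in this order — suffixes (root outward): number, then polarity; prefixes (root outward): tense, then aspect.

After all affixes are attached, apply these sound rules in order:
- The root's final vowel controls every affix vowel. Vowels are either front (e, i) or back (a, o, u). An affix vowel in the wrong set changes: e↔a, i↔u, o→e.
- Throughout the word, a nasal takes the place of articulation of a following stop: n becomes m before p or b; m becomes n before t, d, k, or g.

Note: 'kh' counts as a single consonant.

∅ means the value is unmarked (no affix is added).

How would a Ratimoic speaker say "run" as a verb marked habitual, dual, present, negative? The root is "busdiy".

viyvikhbusdiydikheb

Attach tense present vikh- → vikhbusdiy.
Attach aspect habitual viy- → viyvikhbusdiy.
Attach number dual -dikh → viyvikhbusdiydikh.
Attach polarity negative -ob → viyvikhbusdiydikhob.
Apply vowel harmony: viyvikhbusdiydikhob → viyvikhbusdiydikheb.
Nasal assimilation: no change.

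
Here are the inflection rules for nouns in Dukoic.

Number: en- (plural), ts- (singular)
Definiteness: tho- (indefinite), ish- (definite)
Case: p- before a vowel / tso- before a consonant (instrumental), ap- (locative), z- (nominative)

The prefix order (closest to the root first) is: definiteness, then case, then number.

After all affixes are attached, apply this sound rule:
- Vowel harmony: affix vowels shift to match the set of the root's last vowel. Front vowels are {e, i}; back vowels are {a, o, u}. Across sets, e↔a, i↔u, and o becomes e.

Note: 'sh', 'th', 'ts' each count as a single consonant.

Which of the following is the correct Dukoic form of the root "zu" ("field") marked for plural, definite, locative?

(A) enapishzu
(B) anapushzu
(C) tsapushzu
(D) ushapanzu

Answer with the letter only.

Attach definiteness definite ish- → ishzu.
Attach case locative ap- → apishzu.
Attach number plural en- → enapishzu.
Apply vowel harmony: enapishzu → anapushzu.
So the correct form is anapushzu, option (B).
(D) ushapanzu is wrong: it has the affixes in the wrong order.
(A) enapishzu is wrong: it fails to apply the sound rule(s).
(C) tsapushzu is wrong: it uses singular instead of plural for number.

B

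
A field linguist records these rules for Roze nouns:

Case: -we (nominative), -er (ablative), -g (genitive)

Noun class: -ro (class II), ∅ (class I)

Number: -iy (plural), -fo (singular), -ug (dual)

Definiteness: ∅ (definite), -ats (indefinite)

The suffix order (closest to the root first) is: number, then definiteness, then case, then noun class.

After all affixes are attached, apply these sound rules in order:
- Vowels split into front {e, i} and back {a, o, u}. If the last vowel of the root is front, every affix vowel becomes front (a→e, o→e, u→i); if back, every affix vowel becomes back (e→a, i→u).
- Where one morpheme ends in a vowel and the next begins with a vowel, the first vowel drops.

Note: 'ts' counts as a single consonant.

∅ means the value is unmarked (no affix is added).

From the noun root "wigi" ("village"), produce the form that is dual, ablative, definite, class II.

Attach number dual -ug → wigiug.
definiteness = definite: zero marking, form stays wigiug.
Attach case ablative -er → wigiuger.
Attach noun class class II -ro → wigiugerro.
Apply vowel harmony: wigiugerro → wigiigerre.
Apply vowel deletion: wigiigerre → wigigerre.

wigigerre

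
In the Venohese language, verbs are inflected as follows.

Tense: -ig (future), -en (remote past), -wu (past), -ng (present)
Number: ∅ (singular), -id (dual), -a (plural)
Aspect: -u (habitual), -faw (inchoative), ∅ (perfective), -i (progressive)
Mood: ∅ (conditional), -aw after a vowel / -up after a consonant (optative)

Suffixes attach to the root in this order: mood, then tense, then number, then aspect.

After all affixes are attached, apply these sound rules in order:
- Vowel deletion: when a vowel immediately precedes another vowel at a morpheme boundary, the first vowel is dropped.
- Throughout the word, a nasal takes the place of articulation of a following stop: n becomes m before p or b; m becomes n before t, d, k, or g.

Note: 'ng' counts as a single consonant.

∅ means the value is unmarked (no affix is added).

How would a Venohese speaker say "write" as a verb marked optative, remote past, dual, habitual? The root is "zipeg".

zipegupenidu

Attach mood optative -up (after consonant 'g') → zipegup.
Attach tense remote past -en → zipegupen.
Attach number dual -id → zipegupenid.
Attach aspect habitual -u → zipegupenidu.
Vowel deletion: no change.
Nasal assimilation: no change.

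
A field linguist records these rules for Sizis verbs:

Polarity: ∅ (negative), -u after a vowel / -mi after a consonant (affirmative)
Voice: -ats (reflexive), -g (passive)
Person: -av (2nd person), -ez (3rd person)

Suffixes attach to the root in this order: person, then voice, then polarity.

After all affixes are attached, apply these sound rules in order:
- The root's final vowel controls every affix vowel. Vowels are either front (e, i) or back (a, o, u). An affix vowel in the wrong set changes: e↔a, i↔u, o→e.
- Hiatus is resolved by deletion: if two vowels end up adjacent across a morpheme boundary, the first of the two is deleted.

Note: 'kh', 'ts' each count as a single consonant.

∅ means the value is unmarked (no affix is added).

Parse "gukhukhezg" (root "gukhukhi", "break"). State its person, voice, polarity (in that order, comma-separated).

3rd person, passive, negative

Segment: gukhukhi-ez-g.
person: -ez → 3rd person.
voice: -g → passive.
polarity: ∅ → negative.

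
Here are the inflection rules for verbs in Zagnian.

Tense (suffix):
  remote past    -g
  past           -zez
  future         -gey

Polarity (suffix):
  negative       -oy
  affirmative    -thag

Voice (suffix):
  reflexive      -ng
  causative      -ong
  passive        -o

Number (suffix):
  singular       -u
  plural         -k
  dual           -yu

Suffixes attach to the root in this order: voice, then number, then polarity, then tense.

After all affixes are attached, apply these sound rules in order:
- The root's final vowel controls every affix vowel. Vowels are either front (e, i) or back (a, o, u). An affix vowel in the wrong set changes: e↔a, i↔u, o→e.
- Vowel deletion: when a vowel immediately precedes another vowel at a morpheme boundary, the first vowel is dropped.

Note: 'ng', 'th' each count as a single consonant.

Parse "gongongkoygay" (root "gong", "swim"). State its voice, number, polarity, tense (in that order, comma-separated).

Segment: gong-ong-k-oy-gey.
voice: -ong → causative.
number: -k → plural.
polarity: -oy → negative.
tense: -gey → future.

causative, plural, negative, future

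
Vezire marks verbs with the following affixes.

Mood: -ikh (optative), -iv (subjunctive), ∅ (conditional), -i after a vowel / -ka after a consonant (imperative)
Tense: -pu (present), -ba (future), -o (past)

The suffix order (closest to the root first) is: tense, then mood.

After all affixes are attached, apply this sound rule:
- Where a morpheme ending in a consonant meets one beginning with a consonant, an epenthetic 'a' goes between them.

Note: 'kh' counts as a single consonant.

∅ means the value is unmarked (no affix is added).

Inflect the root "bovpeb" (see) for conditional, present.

Attach tense present -pu → bovpebpu.
mood = conditional: zero marking, form stays bovpebpu.
Apply epenthesis: bovpebpu → bovpebapu.

bovpebapu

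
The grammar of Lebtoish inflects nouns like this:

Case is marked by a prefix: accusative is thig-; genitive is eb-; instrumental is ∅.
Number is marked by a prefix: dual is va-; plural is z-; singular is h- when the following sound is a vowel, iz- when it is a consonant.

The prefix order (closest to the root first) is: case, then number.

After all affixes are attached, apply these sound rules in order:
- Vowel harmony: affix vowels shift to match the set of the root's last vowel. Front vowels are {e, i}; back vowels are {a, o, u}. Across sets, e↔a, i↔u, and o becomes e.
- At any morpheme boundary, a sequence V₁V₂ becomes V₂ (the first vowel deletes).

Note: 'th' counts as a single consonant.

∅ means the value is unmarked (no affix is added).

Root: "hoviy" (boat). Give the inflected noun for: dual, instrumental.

vehoviy

case = instrumental: zero marking, form stays hoviy.
Attach number dual va- → vahoviy.
Apply vowel harmony: vahoviy → vehoviy.
Vowel deletion: no change.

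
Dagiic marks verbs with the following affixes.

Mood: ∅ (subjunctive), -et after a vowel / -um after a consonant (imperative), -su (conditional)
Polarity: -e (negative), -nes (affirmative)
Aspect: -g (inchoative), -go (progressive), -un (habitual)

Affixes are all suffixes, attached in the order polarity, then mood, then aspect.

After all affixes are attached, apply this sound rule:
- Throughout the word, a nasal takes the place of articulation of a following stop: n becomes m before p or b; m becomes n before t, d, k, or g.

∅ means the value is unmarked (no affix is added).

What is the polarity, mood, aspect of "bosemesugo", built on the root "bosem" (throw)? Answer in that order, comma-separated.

Segment: bosem-e-su-go.
polarity: -e → negative.
mood: -su → conditional.
aspect: -go → progressive.

negative, conditional, progressive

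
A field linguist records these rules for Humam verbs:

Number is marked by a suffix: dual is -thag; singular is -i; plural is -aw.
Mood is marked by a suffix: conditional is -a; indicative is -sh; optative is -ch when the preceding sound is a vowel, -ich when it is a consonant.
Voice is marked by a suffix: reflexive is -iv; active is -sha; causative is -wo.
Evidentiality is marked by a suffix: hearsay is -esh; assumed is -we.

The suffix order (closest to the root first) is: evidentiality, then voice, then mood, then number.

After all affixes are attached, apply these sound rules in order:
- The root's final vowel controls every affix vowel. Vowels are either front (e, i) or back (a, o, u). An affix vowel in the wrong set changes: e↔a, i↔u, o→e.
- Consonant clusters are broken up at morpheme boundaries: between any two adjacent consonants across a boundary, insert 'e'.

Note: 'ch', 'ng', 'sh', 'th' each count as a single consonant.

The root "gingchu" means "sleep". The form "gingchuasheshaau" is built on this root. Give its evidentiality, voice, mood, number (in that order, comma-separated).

Segment: gingchu-esh-sha-a-i.
evidentiality: -esh → hearsay.
voice: -sha → active.
mood: -a → conditional.
number: -i → singular.

hearsay, active, conditional, singular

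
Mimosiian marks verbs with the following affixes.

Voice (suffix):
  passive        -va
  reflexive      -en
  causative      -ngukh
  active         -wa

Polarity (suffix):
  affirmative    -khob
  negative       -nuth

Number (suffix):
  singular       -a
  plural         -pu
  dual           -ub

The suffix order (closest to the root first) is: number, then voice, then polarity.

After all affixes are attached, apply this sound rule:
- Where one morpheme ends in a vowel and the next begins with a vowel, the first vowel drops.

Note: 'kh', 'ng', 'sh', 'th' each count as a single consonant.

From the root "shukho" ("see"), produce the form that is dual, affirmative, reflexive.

Attach number dual -ub → shukhoub.
Attach voice reflexive -en → shukhouben.
Attach polarity affirmative -khob → shukhoubenkhob.
Apply vowel deletion: shukhoubenkhob → shukhubenkhob.

shukhubenkhob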